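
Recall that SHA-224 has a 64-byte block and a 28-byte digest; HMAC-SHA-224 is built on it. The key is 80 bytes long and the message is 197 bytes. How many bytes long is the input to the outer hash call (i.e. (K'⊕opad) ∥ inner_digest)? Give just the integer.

92

Key is 80 > 64 bytes, so it is hashed to 28 bytes then zero-padded to 64: |K'| = 64.
Outer input = (K'⊕opad) ∥ H(inner) → 64 + 28 = 92 bytes.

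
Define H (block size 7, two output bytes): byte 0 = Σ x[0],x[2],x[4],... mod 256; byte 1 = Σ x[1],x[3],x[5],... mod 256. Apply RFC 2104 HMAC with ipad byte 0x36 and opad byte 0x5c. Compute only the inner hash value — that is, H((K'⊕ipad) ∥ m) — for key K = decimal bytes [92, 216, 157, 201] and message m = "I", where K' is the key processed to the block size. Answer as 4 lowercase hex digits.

Key decimal bytes [92, 216, 157, 201] = 5c d8 9d c9 is 4 bytes ≤ B = 7; zero-pad to 7 bytes: K' = 5c d8 9d c9 00 00 00.
K' ⊕ ipad = 6a ee ab ff 36 36 36.
Inner input = 6a ee ab ff 36 36 36 ∥ 49.
Inner hash: even-index sum = 385 mod 256 = 129; odd-index sum = 620 mod 256 = 108 → 81 6c.

816c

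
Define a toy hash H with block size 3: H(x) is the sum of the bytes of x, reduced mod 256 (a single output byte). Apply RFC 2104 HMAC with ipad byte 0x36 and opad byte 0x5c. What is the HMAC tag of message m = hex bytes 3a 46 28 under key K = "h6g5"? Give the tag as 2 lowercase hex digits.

3e

Key "h6g5" = 68 36 67 35 is 4 bytes > B = 3, so hash it first: H(key) = 3a, then zero-pad to 3 bytes: K' = 3a 00 00.
K' ⊕ ipad = 0c 36 36.  K' ⊕ opad = 66 5c 5c.
Inner input = (K'⊕ipad) ∥ m = 0c 36 36 ∥ 3a 46 28.
Inner hash: sum = 12+54+54+58+70+40 = 288; mod 256 = 32 → 20.
Outer input = (K'⊕opad) ∥ inner = 66 5c 5c ∥ 20.
Outer hash (tag): sum = 102+92+92+32 = 318; mod 256 = 62 → 3e.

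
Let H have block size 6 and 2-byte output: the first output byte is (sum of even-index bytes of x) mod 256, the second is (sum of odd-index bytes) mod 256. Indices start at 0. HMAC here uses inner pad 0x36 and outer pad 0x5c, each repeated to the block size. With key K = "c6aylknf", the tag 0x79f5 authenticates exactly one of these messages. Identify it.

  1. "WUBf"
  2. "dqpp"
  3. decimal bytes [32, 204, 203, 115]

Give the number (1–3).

Key "c6aylknf" = 63 36 61 79 6c 6b 6e 66 is 8 bytes > B = 6, so hash it first: H(key) = 9e 80, then zero-pad to 6 bytes: K' = 9e 80 00 00 00 00.
K' ⊕ ipad = a8 b6 36 36 36 36; K' ⊕ opad = c2 dc 5c 5c 5c 5c.
m1: inner = H(a8 b6 36 36 36 36 57 55 42 66) = ad dd; tag = H(c2 dc 5c 5c 5c 5c ad dd) = 2771
m2: inner = H(a8 b6 36 36 36 36 64 71 70 70) = e8 03; tag = H(c2 dc 5c 5c 5c 5c e8 03) = 6297
m3: inner = H(a8 b6 36 36 36 36 20 cc cb 73) = ff 61; tag = H(c2 dc 5c 5c 5c 5c ff 61) = 79f5 ← matches

3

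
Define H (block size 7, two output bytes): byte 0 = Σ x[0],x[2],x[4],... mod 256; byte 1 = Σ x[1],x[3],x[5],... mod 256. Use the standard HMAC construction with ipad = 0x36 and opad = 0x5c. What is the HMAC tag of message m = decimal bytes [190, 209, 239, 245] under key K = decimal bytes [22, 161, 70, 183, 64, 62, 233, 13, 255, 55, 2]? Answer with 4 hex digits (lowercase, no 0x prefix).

f356

Key decimal bytes [22, 161, 70, 183, 64, 62, 233, 13, 255, 55, 2] = 16 a1 46 b7 40 3e e9 0d ff 37 02 is 11 bytes > B = 7, so hash it first: H(key) = 86 da, then zero-pad to 7 bytes: K' = 86 da 00 00 00 00 00.
K' ⊕ ipad = b0 ec 36 36 36 36 36.  K' ⊕ opad = da 86 5c 5c 5c 5c 5c.
Inner input = (K'⊕ipad) ∥ m = b0 ec 36 36 36 36 36 ∥ be d1 ef f5.
Inner hash: even-index sum = 792 mod 256 = 24; odd-index sum = 773 mod 256 = 5 → 18 05.
Outer input = (K'⊕opad) ∥ inner = da 86 5c 5c 5c 5c 5c ∥ 18 05.
Outer hash (tag): even-index sum = 499 mod 256 = 243; odd-index sum = 342 mod 256 = 86 → f3 56.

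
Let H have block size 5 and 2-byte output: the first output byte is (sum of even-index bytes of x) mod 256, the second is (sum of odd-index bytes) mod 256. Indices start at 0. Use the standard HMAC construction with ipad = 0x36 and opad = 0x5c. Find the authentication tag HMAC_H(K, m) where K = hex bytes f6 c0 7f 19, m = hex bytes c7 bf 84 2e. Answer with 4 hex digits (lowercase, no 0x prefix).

990d

Key hex bytes f6 c0 7f 19 is 4 bytes ≤ B = 5; zero-pad to 5 bytes: K' = f6 c0 7f 19 00.
K' ⊕ ipad = c0 f6 49 2f 36.  K' ⊕ opad = aa 9c 23 45 5c.
Inner input = (K'⊕ipad) ∥ m = c0 f6 49 2f 36 ∥ c7 bf 84 2e.
Inner hash: even-index sum = 556 mod 256 = 44; odd-index sum = 624 mod 256 = 112 → 2c 70.
Outer input = (K'⊕opad) ∥ inner = aa 9c 23 45 5c ∥ 2c 70.
Outer hash (tag): even-index sum = 409 mod 256 = 153; odd-index sum = 269 mod 256 = 13 → 99 0d.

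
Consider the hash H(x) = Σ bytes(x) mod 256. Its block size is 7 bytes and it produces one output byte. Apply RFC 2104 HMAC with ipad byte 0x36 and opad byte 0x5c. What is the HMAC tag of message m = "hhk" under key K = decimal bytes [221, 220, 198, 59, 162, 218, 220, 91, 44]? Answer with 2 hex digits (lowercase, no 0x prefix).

Key decimal bytes [221, 220, 198, 59, 162, 218, 220, 91, 44] = dd dc c6 3b a2 da dc 5b 2c is 9 bytes > B = 7, so hash it first: H(key) = 99, then zero-pad to 7 bytes: K' = 99 00 00 00 00 00 00.
K' ⊕ ipad = af 36 36 36 36 36 36.  K' ⊕ opad = c5 5c 5c 5c 5c 5c 5c.
Inner input = (K'⊕ipad) ∥ m = af 36 36 36 36 36 36 ∥ 68 68 6b.
Inner hash: sum = 175+54+54+54+54+54+54+104+104+107 = 814; mod 256 = 46 → 2e.
Outer input = (K'⊕opad) ∥ inner = c5 5c 5c 5c 5c 5c 5c ∥ 2e.
Outer hash (tag): sum = 197+92+92+92+92+92+92+46 = 795; mod 256 = 27 → 1b.

1b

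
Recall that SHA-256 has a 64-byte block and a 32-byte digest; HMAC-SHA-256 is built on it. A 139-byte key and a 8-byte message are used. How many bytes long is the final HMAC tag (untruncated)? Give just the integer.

The tag is one SHA-256 digest: 32 bytes.

32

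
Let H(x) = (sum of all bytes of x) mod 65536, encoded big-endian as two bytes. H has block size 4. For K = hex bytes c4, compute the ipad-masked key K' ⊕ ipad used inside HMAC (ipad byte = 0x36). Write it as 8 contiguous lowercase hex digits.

Key hex bytes c4 is 1 byte ≤ B = 4; zero-pad to 4 bytes: K' = c4 00 00 00.
XOR each byte with 0x36: c4⊕36=f2, 00⊕36=36, 00⊕36=36, 00⊕36=36.

f2363636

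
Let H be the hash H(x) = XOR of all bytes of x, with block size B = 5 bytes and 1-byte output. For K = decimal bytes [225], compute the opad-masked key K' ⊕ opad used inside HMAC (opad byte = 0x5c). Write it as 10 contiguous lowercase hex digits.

Key decimal bytes [225] = e1 is 1 byte ≤ B = 5; zero-pad to 5 bytes: K' = e1 00 00 00 00.
XOR each byte with 0x5c: e1⊕5c=bd, 00⊕5c=5c, 00⊕5c=5c, 00⊕5c=5c, 00⊕5c=5c.

bd5c5c5c5c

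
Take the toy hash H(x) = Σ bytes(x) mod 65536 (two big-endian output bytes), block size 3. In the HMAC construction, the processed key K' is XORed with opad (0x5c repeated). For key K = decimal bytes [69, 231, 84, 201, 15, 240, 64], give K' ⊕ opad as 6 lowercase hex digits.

5fd45c

Key decimal bytes [69, 231, 84, 201, 15, 240, 64] = 45 e7 54 c9 0f f0 40 is 7 bytes > B = 3, so hash it first: H(key) = 03 88, then zero-pad to 3 bytes: K' = 03 88 00.
XOR each byte with 0x5c: 03⊕5c=5f, 88⊕5c=d4, 00⊕5c=5c.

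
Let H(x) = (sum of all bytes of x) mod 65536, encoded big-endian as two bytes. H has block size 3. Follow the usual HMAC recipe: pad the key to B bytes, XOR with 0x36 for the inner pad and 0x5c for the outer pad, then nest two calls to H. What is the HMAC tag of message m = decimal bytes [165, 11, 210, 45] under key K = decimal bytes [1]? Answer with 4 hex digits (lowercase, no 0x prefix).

0169

Key decimal bytes [1] = 01 is 1 byte ≤ B = 3; zero-pad to 3 bytes: K' = 01 00 00.
K' ⊕ ipad = 37 36 36.  K' ⊕ opad = 5d 5c 5c.
Inner input = (K'⊕ipad) ∥ m = 37 36 36 ∥ a5 0b d2 2d.
Inner hash: sum = 55+54+54+165+11+210+45 = 594 → 02 52.
Outer input = (K'⊕opad) ∥ inner = 5d 5c 5c ∥ 02 52.
Outer hash (tag): sum = 93+92+92+2+82 = 361 → 01 69.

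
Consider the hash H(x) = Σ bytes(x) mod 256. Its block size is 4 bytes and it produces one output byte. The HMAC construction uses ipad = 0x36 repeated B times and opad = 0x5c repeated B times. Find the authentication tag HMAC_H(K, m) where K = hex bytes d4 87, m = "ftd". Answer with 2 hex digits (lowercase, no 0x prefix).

Key hex bytes d4 87 is 2 bytes ≤ B = 4; zero-pad to 4 bytes: K' = d4 87 00 00.
K' ⊕ ipad = e2 b1 36 36.  K' ⊕ opad = 88 db 5c 5c.
Inner input = (K'⊕ipad) ∥ m = e2 b1 36 36 ∥ 66 74 64.
Inner hash: sum = 226+177+54+54+102+116+100 = 829; mod 256 = 61 → 3d.
Outer input = (K'⊕opad) ∥ inner = 88 db 5c 5c ∥ 3d.
Outer hash (tag): sum = 136+219+92+92+61 = 600; mod 256 = 88 → 58.

58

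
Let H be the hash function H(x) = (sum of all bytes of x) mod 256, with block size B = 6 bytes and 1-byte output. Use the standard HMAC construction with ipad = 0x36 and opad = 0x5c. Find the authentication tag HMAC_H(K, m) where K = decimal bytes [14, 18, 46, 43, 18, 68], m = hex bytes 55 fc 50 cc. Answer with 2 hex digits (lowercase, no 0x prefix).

Key decimal bytes [14, 18, 46, 43, 18, 68] = 0e 12 2e 2b 12 44 is exactly B = 6 bytes: K' = 0e 12 2e 2b 12 44.
K' ⊕ ipad = 38 24 18 1d 24 72.  K' ⊕ opad = 52 4e 72 77 4e 18.
Inner input = (K'⊕ipad) ∥ m = 38 24 18 1d 24 72 ∥ 55 fc 50 cc.
Inner hash: sum = 56+36+24+29+36+114+85+252+80+204 = 916; mod 256 = 148 → 94.
Outer input = (K'⊕opad) ∥ inner = 52 4e 72 77 4e 18 ∥ 94.
Outer hash (tag): sum = 82+78+114+119+78+24+148 = 643; mod 256 = 131 → 83.

83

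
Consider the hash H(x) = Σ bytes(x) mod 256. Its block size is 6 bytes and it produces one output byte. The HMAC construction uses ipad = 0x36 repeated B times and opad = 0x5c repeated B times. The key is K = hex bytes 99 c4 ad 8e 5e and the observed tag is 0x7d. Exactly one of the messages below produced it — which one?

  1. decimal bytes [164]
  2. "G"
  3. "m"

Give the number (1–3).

3

Key hex bytes 99 c4 ad 8e 5e is 5 bytes ≤ B = 6; zero-pad to 6 bytes: K' = 99 c4 ad 8e 5e 00.
K' ⊕ ipad = af f2 9b b8 68 36; K' ⊕ opad = c5 98 f1 d2 02 5c.
m1: inner = H(af f2 9b b8 68 36 a4) = 36; tag = H(c5 98 f1 d2 02 5c 36) = b4
m2: inner = H(af f2 9b b8 68 36 47) = d9; tag = H(c5 98 f1 d2 02 5c d9) = 57
m3: inner = H(af f2 9b b8 68 36 6d) = ff; tag = H(c5 98 f1 d2 02 5c ff) = 7d ← matches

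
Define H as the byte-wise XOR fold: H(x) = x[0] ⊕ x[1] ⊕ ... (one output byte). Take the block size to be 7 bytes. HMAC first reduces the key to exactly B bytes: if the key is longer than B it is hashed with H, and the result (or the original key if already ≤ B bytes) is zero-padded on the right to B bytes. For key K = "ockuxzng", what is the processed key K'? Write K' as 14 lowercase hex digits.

19000000000000

|K| = 8 > B = 7, so first hash the key.
H(K): XOR 6f⊕63⊕6b⊕75⊕78⊕7a⊕6e⊕67 = 19.
Zero-pad H(K) = 19 to 7 bytes: K' = 19 00 00 00 00 00 00.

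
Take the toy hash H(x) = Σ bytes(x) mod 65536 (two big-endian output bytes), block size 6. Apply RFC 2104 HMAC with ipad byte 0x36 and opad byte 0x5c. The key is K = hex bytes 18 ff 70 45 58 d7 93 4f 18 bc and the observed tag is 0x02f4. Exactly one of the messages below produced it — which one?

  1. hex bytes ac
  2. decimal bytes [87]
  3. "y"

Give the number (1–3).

1

Key hex bytes 18 ff 70 45 58 d7 93 4f 18 bc is 10 bytes > B = 6, so hash it first: H(key) = 04 b1, then zero-pad to 6 bytes: K' = 04 b1 00 00 00 00.
K' ⊕ ipad = 32 87 36 36 36 36; K' ⊕ opad = 58 ed 5c 5c 5c 5c.
m1: inner = H(32 87 36 36 36 36 ac) = 02 3d; tag = H(58 ed 5c 5c 5c 5c 02 3d) = 02f4 ← matches
m2: inner = H(32 87 36 36 36 36 57) = 01 e8; tag = H(58 ed 5c 5c 5c 5c 01 e8) = 039e
m3: inner = H(32 87 36 36 36 36 79) = 02 0a; tag = H(58 ed 5c 5c 5c 5c 02 0a) = 02c1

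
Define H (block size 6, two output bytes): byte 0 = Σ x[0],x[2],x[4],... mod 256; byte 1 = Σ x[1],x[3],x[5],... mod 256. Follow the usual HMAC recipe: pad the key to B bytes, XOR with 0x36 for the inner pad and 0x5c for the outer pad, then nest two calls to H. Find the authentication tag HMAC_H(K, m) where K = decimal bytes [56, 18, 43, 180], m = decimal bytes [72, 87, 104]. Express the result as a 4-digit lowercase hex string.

Key decimal bytes [56, 18, 43, 180] = 38 12 2b b4 is 4 bytes ≤ B = 6; zero-pad to 6 bytes: K' = 38 12 2b b4 00 00.
K' ⊕ ipad = 0e 24 1d 82 36 36.  K' ⊕ opad = 64 4e 77 e8 5c 5c.
Inner input = (K'⊕ipad) ∥ m = 0e 24 1d 82 36 36 ∥ 48 57 68.
Inner hash: even-index sum = 273 mod 256 = 17; odd-index sum = 307 mod 256 = 51 → 11 33.
Outer input = (K'⊕opad) ∥ inner = 64 4e 77 e8 5c 5c ∥ 11 33.
Outer hash (tag): even-index sum = 328 mod 256 = 72; odd-index sum = 453 mod 256 = 197 → 48 c5.

48c5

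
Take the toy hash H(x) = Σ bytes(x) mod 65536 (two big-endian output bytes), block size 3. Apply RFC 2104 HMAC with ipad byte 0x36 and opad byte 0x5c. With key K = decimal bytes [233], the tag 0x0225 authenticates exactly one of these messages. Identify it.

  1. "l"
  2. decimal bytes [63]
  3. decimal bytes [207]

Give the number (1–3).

1

Key decimal bytes [233] = e9 is 1 byte ≤ B = 3; zero-pad to 3 bytes: K' = e9 00 00.
K' ⊕ ipad = df 36 36; K' ⊕ opad = b5 5c 5c.
m1: inner = H(df 36 36 6c) = 01 b7; tag = H(b5 5c 5c 01 b7) = 0225 ← matches
m2: inner = H(df 36 36 3f) = 01 8a; tag = H(b5 5c 5c 01 8a) = 01f8
m3: inner = H(df 36 36 cf) = 02 1a; tag = H(b5 5c 5c 02 1a) = 0189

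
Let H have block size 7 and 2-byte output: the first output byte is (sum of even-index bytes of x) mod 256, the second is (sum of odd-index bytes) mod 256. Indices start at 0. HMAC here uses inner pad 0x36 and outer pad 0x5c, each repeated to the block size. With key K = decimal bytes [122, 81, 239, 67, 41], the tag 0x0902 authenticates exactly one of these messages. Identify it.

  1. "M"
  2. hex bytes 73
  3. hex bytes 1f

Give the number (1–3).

Key decimal bytes [122, 81, 239, 67, 41] = 7a 51 ef 43 29 is 5 bytes ≤ B = 7; zero-pad to 7 bytes: K' = 7a 51 ef 43 29 00 00.
K' ⊕ ipad = 4c 67 d9 75 1f 36 36; K' ⊕ opad = 26 0d b3 1f 75 5c 5c.
m1: inner = H(4c 67 d9 75 1f 36 36 4d) = 7a 5f; tag = H(26 0d b3 1f 75 5c 5c 7a 5f) = 0902 ← matches
m2: inner = H(4c 67 d9 75 1f 36 36 73) = 7a 85; tag = H(26 0d b3 1f 75 5c 5c 7a 85) = 2f02
m3: inner = H(4c 67 d9 75 1f 36 36 1f) = 7a 31; tag = H(26 0d b3 1f 75 5c 5c 7a 31) = db02

1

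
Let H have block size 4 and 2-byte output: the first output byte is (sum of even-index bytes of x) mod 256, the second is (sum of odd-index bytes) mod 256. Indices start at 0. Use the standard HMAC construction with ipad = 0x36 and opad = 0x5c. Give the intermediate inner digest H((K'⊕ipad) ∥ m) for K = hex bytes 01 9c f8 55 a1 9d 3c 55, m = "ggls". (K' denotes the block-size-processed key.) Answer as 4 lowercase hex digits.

Key hex bytes 01 9c f8 55 a1 9d 3c 55 is 8 bytes > B = 4, so hash it first: H(key) = d6 e3, then zero-pad to 4 bytes: K' = d6 e3 00 00.
K' ⊕ ipad = e0 d5 36 36.
Inner input = e0 d5 36 36 ∥ 67 67 6c 73.
Inner hash: even-index sum = 489 mod 256 = 233; odd-index sum = 485 mod 256 = 229 → e9 e5.

e9e5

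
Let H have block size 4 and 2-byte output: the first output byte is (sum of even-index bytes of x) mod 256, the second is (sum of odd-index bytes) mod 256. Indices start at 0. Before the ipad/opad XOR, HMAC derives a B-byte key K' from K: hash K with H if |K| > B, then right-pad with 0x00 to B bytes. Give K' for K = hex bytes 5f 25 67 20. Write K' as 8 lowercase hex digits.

Key hex bytes 5f 25 67 20 is exactly B = 4 bytes: K' = 5f 25 67 20.

5f256720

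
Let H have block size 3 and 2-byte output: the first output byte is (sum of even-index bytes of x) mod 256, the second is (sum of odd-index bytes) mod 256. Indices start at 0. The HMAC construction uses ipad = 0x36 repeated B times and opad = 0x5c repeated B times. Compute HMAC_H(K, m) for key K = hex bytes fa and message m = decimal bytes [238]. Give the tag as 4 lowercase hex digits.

Key hex bytes fa is 1 byte ≤ B = 3; zero-pad to 3 bytes: K' = fa 00 00.
K' ⊕ ipad = cc 36 36.  K' ⊕ opad = a6 5c 5c.
Inner input = (K'⊕ipad) ∥ m = cc 36 36 ∥ ee.
Inner hash: even-index sum = 258 mod 256 = 2; odd-index sum = 292 mod 256 = 36 → 02 24.
Outer input = (K'⊕opad) ∥ inner = a6 5c 5c ∥ 02 24.
Outer hash (tag): even-index sum = 294 mod 256 = 38; odd-index sum = 94 mod 256 = 94 → 26 5e.

265e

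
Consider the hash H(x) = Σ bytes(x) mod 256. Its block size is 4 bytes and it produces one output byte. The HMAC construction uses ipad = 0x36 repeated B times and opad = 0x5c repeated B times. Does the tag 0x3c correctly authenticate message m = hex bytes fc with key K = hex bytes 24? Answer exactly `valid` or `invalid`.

Key hex bytes 24 is 1 byte ≤ B = 4; zero-pad to 4 bytes: K' = 24 00 00 00.
K' ⊕ ipad = 12 36 36 36; K' ⊕ opad = 78 5c 5c 5c.
Inner hash: sum = 18+54+54+54+252 = 432; mod 256 = 176 → b0.
Outer hash (recomputed tag): sum = 120+92+92+92+176 = 572; mod 256 = 60 → 3c.
Recomputed tag = 3c; claimed = 3c → match.

valid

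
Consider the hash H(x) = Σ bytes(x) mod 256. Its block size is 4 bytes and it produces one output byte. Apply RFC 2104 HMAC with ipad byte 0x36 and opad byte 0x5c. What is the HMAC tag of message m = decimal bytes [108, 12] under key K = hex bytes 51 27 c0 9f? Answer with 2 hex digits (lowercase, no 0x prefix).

76

Key hex bytes 51 27 c0 9f is exactly B = 4 bytes: K' = 51 27 c0 9f.
K' ⊕ ipad = 67 11 f6 a9.  K' ⊕ opad = 0d 7b 9c c3.
Inner input = (K'⊕ipad) ∥ m = 67 11 f6 a9 ∥ 6c 0c.
Inner hash: sum = 103+17+246+169+108+12 = 655; mod 256 = 143 → 8f.
Outer input = (K'⊕opad) ∥ inner = 0d 7b 9c c3 ∥ 8f.
Outer hash (tag): sum = 13+123+156+195+143 = 630; mod 256 = 118 → 76.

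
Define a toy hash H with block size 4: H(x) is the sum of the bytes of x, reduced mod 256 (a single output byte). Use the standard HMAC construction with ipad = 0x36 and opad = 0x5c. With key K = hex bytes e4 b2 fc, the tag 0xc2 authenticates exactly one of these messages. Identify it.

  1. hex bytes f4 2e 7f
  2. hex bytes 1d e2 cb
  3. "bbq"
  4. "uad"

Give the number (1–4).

Key hex bytes e4 b2 fc is 3 bytes ≤ B = 4; zero-pad to 4 bytes: K' = e4 b2 fc 00.
K' ⊕ ipad = d2 84 ca 36; K' ⊕ opad = b8 ee a0 5c.
m1: inner = H(d2 84 ca 36 f4 2e 7f) = f7; tag = H(b8 ee a0 5c f7) = 99
m2: inner = H(d2 84 ca 36 1d e2 cb) = 20; tag = H(b8 ee a0 5c 20) = c2 ← matches
m3: inner = H(d2 84 ca 36 62 62 71) = 8b; tag = H(b8 ee a0 5c 8b) = 2d
m4: inner = H(d2 84 ca 36 75 61 64) = 90; tag = H(b8 ee a0 5c 90) = 32

2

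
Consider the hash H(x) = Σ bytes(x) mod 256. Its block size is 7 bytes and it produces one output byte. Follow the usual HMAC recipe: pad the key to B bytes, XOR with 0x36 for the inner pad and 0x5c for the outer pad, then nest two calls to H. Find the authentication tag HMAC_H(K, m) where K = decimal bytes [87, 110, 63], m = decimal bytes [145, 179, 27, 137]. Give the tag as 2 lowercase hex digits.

Key decimal bytes [87, 110, 63] = 57 6e 3f is 3 bytes ≤ B = 7; zero-pad to 7 bytes: K' = 57 6e 3f 00 00 00 00.
K' ⊕ ipad = 61 58 09 36 36 36 36.  K' ⊕ opad = 0b 32 63 5c 5c 5c 5c.
Inner input = (K'⊕ipad) ∥ m = 61 58 09 36 36 36 36 ∥ 91 b3 1b 89.
Inner hash: sum = 97+88+9+54+54+54+54+145+179+27+137 = 898; mod 256 = 130 → 82.
Outer input = (K'⊕opad) ∥ inner = 0b 32 63 5c 5c 5c 5c ∥ 82.
Outer hash (tag): sum = 11+50+99+92+92+92+92+130 = 658; mod 256 = 146 → 92.

92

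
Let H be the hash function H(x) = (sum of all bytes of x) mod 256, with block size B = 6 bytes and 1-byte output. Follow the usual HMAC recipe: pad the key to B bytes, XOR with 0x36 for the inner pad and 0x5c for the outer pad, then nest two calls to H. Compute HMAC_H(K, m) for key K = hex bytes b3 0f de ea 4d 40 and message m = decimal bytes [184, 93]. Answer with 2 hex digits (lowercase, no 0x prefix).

2f

Key hex bytes b3 0f de ea 4d 40 is exactly B = 6 bytes: K' = b3 0f de ea 4d 40.
K' ⊕ ipad = 85 39 e8 dc 7b 76.  K' ⊕ opad = ef 53 82 b6 11 1c.
Inner input = (K'⊕ipad) ∥ m = 85 39 e8 dc 7b 76 ∥ b8 5d.
Inner hash: sum = 133+57+232+220+123+118+184+93 = 1160; mod 256 = 136 → 88.
Outer input = (K'⊕opad) ∥ inner = ef 53 82 b6 11 1c ∥ 88.
Outer hash (tag): sum = 239+83+130+182+17+28+136 = 815; mod 256 = 47 → 2f.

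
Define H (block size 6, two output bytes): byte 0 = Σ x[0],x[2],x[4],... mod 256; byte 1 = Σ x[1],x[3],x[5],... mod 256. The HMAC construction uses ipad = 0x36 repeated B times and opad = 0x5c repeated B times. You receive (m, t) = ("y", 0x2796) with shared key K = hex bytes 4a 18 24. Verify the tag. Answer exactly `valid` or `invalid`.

valid

Key hex bytes 4a 18 24 is 3 bytes ≤ B = 6; zero-pad to 6 bytes: K' = 4a 18 24 00 00 00.
K' ⊕ ipad = 7c 2e 12 36 36 36; K' ⊕ opad = 16 44 78 5c 5c 5c.
Inner hash: even-index sum = 317 mod 256 = 61; odd-index sum = 154 mod 256 = 154 → 3d 9a.
Outer hash (recomputed tag): even-index sum = 295 mod 256 = 39; odd-index sum = 406 mod 256 = 150 → 27 96.
Recomputed tag = 2796; claimed = 2796 → match.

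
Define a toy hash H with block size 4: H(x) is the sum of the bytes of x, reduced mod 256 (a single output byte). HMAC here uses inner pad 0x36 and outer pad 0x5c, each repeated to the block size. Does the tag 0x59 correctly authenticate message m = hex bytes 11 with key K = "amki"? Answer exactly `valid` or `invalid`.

valid

Key "amki" = 61 6d 6b 69 is exactly B = 4 bytes: K' = 61 6d 6b 69.
K' ⊕ ipad = 57 5b 5d 5f; K' ⊕ opad = 3d 31 37 35.
Inner hash: sum = 87+91+93+95+17 = 383; mod 256 = 127 → 7f.
Outer hash (recomputed tag): sum = 61+49+55+53+127 = 345; mod 256 = 89 → 59.
Recomputed tag = 59; claimed = 59 → match.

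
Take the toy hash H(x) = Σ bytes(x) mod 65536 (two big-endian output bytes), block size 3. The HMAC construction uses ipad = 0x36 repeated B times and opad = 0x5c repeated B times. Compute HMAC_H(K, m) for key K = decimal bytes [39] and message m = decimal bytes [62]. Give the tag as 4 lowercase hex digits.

Key decimal bytes [39] = 27 is 1 byte ≤ B = 3; zero-pad to 3 bytes: K' = 27 00 00.
K' ⊕ ipad = 11 36 36.  K' ⊕ opad = 7b 5c 5c.
Inner input = (K'⊕ipad) ∥ m = 11 36 36 ∥ 3e.
Inner hash: sum = 17+54+54+62 = 187 → 00 bb.
Outer input = (K'⊕opad) ∥ inner = 7b 5c 5c ∥ 00 bb.
Outer hash (tag): sum = 123+92+92+0+187 = 494 → 01 ee.

01ee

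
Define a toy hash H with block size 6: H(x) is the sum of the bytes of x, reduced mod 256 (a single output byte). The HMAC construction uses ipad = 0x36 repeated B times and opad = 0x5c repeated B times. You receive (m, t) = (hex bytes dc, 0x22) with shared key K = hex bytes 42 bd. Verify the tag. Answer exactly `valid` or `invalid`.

Key hex bytes 42 bd is 2 bytes ≤ B = 6; zero-pad to 6 bytes: K' = 42 bd 00 00 00 00.
K' ⊕ ipad = 74 8b 36 36 36 36; K' ⊕ opad = 1e e1 5c 5c 5c 5c.
Inner hash: sum = 116+139+54+54+54+54+220 = 691; mod 256 = 179 → b3.
Outer hash (recomputed tag): sum = 30+225+92+92+92+92+179 = 802; mod 256 = 34 → 22.
Recomputed tag = 22; claimed = 22 → match.

valid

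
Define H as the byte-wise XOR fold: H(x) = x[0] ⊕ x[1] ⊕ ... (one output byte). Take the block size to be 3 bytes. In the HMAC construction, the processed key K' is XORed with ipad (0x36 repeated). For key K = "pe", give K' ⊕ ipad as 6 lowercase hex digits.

Key "pe" = 70 65 is 2 bytes ≤ B = 3; zero-pad to 3 bytes: K' = 70 65 00.
XOR each byte with 0x36: 70⊕36=46, 65⊕36=53, 00⊕36=36.

465336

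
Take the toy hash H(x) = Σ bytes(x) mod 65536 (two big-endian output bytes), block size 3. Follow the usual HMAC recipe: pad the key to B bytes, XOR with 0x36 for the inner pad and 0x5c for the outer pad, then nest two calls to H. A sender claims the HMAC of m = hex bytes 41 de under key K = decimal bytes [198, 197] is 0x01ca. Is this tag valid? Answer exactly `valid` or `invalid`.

valid

Key decimal bytes [198, 197] = c6 c5 is 2 bytes ≤ B = 3; zero-pad to 3 bytes: K' = c6 c5 00.
K' ⊕ ipad = f0 f3 36; K' ⊕ opad = 9a 99 5c.
Inner hash: sum = 240+243+54+65+222 = 824 → 03 38.
Outer hash (recomputed tag): sum = 154+153+92+3+56 = 458 → 01 ca.
Recomputed tag = 01ca; claimed = 01ca → match.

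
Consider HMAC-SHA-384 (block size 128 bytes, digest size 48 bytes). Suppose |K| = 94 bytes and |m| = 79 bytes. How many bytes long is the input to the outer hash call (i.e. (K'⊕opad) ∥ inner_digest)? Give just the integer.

Key is 94 ≤ 128 bytes, zero-padded: |K'| = 128.
Outer input = (K'⊕opad) ∥ H(inner) → 128 + 48 = 176 bytes.

176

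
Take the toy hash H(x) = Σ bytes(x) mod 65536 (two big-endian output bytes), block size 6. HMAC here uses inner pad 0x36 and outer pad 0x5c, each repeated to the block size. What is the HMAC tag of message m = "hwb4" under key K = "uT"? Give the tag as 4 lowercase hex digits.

Key "uT" = 75 54 is 2 bytes ≤ B = 6; zero-pad to 6 bytes: K' = 75 54 00 00 00 00.
K' ⊕ ipad = 43 62 36 36 36 36.  K' ⊕ opad = 29 08 5c 5c 5c 5c.
Inner input = (K'⊕ipad) ∥ m = 43 62 36 36 36 36 ∥ 68 77 62 34.
Inner hash: sum = 67+98+54+54+54+54+104+119+98+52 = 754 → 02 f2.
Outer input = (K'⊕opad) ∥ inner = 29 08 5c 5c 5c 5c ∥ 02 f2.
Outer hash (tag): sum = 41+8+92+92+92+92+2+242 = 661 → 02 95.

0295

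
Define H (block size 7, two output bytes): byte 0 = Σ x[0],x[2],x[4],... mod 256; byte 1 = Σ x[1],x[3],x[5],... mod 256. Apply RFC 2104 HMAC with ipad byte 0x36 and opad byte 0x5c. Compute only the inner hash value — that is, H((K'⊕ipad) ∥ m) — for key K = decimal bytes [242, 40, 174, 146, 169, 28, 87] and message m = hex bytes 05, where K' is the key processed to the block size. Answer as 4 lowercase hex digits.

5cf1

Key decimal bytes [242, 40, 174, 146, 169, 28, 87] = f2 28 ae 92 a9 1c 57 is exactly B = 7 bytes: K' = f2 28 ae 92 a9 1c 57.
K' ⊕ ipad = c4 1e 98 a4 9f 2a 61.
Inner input = c4 1e 98 a4 9f 2a 61 ∥ 05.
Inner hash: even-index sum = 604 mod 256 = 92; odd-index sum = 241 mod 256 = 241 → 5c f1.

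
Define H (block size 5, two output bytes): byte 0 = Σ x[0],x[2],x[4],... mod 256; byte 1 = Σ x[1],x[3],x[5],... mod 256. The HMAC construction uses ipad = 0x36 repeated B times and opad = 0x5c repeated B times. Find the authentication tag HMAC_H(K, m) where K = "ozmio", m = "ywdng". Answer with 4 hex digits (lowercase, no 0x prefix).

Key "ozmio" = 6f 7a 6d 69 6f is exactly B = 5 bytes: K' = 6f 7a 6d 69 6f.
K' ⊕ ipad = 59 4c 5b 5f 59.  K' ⊕ opad = 33 26 31 35 33.
Inner input = (K'⊕ipad) ∥ m = 59 4c 5b 5f 59 ∥ 79 77 64 6e 67.
Inner hash: even-index sum = 498 mod 256 = 242; odd-index sum = 495 mod 256 = 239 → f2 ef.
Outer input = (K'⊕opad) ∥ inner = 33 26 31 35 33 ∥ f2 ef.
Outer hash (tag): even-index sum = 390 mod 256 = 134; odd-index sum = 333 mod 256 = 77 → 86 4d.

864d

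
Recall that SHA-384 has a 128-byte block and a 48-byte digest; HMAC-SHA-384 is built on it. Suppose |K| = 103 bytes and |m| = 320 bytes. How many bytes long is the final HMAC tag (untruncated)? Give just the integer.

48

The tag is one SHA-384 digest: 48 bytes.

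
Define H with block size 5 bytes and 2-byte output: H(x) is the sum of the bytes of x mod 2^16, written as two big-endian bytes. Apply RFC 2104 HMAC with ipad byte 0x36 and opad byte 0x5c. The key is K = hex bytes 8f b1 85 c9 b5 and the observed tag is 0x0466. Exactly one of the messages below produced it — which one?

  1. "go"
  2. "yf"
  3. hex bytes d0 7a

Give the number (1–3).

1

Key hex bytes 8f b1 85 c9 b5 is exactly B = 5 bytes: K' = 8f b1 85 c9 b5.
K' ⊕ ipad = b9 87 b3 ff 83; K' ⊕ opad = d3 ed d9 95 e9.
m1: inner = H(b9 87 b3 ff 83 67 6f) = 04 4b; tag = H(d3 ed d9 95 e9 04 4b) = 0466 ← matches
m2: inner = H(b9 87 b3 ff 83 79 66) = 04 54; tag = H(d3 ed d9 95 e9 04 54) = 046f
m3: inner = H(b9 87 b3 ff 83 d0 7a) = 04 bf; tag = H(d3 ed d9 95 e9 04 bf) = 04da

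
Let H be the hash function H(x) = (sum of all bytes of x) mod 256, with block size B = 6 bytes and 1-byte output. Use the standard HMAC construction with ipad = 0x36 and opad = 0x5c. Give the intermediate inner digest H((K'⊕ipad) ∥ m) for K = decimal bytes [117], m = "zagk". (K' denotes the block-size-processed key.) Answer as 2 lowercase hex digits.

Key decimal bytes [117] = 75 is 1 byte ≤ B = 6; zero-pad to 6 bytes: K' = 75 00 00 00 00 00.
K' ⊕ ipad = 43 36 36 36 36 36.
Inner input = 43 36 36 36 36 36 ∥ 7a 61 67 6b.
Inner hash: sum = 67+54+54+54+54+54+122+97+103+107 = 766; mod 256 = 254 → fe.

fe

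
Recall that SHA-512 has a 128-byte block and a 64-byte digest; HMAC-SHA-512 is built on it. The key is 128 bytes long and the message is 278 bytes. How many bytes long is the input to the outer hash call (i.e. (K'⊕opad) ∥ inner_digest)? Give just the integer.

Key is 128 ≤ 128 bytes, zero-padded: |K'| = 128.
Outer input = (K'⊕opad) ∥ H(inner) → 128 + 64 = 192 bytes.

192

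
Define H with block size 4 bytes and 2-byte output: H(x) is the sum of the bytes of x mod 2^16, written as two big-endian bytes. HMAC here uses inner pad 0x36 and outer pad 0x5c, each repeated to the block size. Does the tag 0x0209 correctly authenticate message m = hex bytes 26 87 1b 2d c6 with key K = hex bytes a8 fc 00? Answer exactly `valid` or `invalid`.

Key hex bytes a8 fc 00 is 3 bytes ≤ B = 4; zero-pad to 4 bytes: K' = a8 fc 00 00.
K' ⊕ ipad = 9e ca 36 36; K' ⊕ opad = f4 a0 5c 5c.
Inner hash: sum = 158+202+54+54+38+135+27+45+198 = 911 → 03 8f.
Outer hash (recomputed tag): sum = 244+160+92+92+3+143 = 734 → 02 de.
Recomputed tag = 02de; claimed = 0209 → mismatch.

invalid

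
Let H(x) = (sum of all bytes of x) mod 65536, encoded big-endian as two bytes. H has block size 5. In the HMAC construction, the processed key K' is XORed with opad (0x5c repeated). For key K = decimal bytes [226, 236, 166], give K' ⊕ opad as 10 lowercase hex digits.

beb0fa5c5c

Key decimal bytes [226, 236, 166] = e2 ec a6 is 3 bytes ≤ B = 5; zero-pad to 5 bytes: K' = e2 ec a6 00 00.
XOR each byte with 0x5c: e2⊕5c=be, ec⊕5c=b0, a6⊕5c=fa, 00⊕5c=5c, 00⊕5c=5c.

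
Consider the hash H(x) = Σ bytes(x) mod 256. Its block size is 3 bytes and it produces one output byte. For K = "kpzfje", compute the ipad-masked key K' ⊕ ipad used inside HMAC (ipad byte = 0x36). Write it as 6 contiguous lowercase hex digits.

Key "kpzfje" = 6b 70 7a 66 6a 65 is 6 bytes > B = 3, so hash it first: H(key) = 8a, then zero-pad to 3 bytes: K' = 8a 00 00.
XOR each byte with 0x36: 8a⊕36=bc, 00⊕36=36, 00⊕36=36.

bc3636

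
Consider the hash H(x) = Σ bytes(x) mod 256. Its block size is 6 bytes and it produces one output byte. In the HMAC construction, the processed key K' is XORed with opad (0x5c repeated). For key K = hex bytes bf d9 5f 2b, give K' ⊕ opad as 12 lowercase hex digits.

Key hex bytes bf d9 5f 2b is 4 bytes ≤ B = 6; zero-pad to 6 bytes: K' = bf d9 5f 2b 00 00.
XOR each byte with 0x5c: bf⊕5c=e3, d9⊕5c=85, 5f⊕5c=03, 2b⊕5c=77, 00⊕5c=5c, 00⊕5c=5c.

e38503775c5c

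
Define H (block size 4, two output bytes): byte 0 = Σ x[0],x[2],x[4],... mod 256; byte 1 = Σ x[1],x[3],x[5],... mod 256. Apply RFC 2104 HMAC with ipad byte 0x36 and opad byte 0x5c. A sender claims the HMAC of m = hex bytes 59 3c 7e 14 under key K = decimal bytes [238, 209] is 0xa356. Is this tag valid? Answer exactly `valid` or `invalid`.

invalid

Key decimal bytes [238, 209] = ee d1 is 2 bytes ≤ B = 4; zero-pad to 4 bytes: K' = ee d1 00 00.
K' ⊕ ipad = d8 e7 36 36; K' ⊕ opad = b2 8d 5c 5c.
Inner hash: even-index sum = 485 mod 256 = 229; odd-index sum = 365 mod 256 = 109 → e5 6d.
Outer hash (recomputed tag): even-index sum = 499 mod 256 = 243; odd-index sum = 342 mod 256 = 86 → f3 56.
Recomputed tag = f356; claimed = a356 → mismatch.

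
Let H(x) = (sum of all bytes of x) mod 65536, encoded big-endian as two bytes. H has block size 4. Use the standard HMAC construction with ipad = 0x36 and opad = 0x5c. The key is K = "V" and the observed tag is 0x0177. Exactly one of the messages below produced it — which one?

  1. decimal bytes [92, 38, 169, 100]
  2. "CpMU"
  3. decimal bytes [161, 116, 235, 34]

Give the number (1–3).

Key "V" = 56 is 1 byte ≤ B = 4; zero-pad to 4 bytes: K' = 56 00 00 00.
K' ⊕ ipad = 60 36 36 36; K' ⊕ opad = 0a 5c 5c 5c.
m1: inner = H(60 36 36 36 5c 26 a9 64) = 02 91; tag = H(0a 5c 5c 5c 02 91) = 01b1
m2: inner = H(60 36 36 36 43 70 4d 55) = 02 57; tag = H(0a 5c 5c 5c 02 57) = 0177 ← matches
m3: inner = H(60 36 36 36 a1 74 eb 22) = 03 24; tag = H(0a 5c 5c 5c 03 24) = 0145

2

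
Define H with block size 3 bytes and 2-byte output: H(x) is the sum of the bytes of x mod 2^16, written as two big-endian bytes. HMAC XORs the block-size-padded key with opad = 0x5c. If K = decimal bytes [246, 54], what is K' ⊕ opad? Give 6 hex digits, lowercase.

Key decimal bytes [246, 54] = f6 36 is 2 bytes ≤ B = 3; zero-pad to 3 bytes: K' = f6 36 00.
XOR each byte with 0x5c: f6⊕5c=aa, 36⊕5c=6a, 00⊕5c=5c.

aa6a5c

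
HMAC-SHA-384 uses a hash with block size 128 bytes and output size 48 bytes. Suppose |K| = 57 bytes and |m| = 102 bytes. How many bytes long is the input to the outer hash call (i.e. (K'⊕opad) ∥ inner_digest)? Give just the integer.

Key is 57 ≤ 128 bytes, zero-padded: |K'| = 128.
Outer input = (K'⊕opad) ∥ H(inner) → 128 + 48 = 176 bytes.

176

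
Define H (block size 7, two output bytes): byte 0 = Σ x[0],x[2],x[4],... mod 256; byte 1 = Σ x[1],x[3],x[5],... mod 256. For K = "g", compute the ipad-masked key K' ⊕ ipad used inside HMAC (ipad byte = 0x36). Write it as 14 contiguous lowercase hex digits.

51363636363636

Key "g" = 67 is 1 byte ≤ B = 7; zero-pad to 7 bytes: K' = 67 00 00 00 00 00 00.
XOR each byte with 0x36: 67⊕36=51, 00⊕36=36, 00⊕36=36, 00⊕36=36, 00⊕36=36, 00⊕36=36, 00⊕36=36.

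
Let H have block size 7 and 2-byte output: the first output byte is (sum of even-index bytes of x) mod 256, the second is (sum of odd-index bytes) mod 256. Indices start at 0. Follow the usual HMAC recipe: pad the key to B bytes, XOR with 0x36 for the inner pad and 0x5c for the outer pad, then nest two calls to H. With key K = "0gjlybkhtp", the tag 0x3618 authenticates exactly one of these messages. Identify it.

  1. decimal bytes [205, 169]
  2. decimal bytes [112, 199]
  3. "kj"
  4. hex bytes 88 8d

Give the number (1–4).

Key "0gjlybkhtp" = 30 67 6a 6c 79 62 6b 68 74 70 is 10 bytes > B = 7, so hash it first: H(key) = f2 0d, then zero-pad to 7 bytes: K' = f2 0d 00 00 00 00 00.
K' ⊕ ipad = c4 3b 36 36 36 36 36; K' ⊕ opad = ae 51 5c 5c 5c 5c 5c.
m1: inner = H(c4 3b 36 36 36 36 36 cd a9) = 0f 74; tag = H(ae 51 5c 5c 5c 5c 5c 0f 74) = 3618 ← matches
m2: inner = H(c4 3b 36 36 36 36 36 70 c7) = 2d 17; tag = H(ae 51 5c 5c 5c 5c 5c 2d 17) = d936
m3: inner = H(c4 3b 36 36 36 36 36 6b 6a) = d0 12; tag = H(ae 51 5c 5c 5c 5c 5c d0 12) = d4d9
m4: inner = H(c4 3b 36 36 36 36 36 88 8d) = f3 2f; tag = H(ae 51 5c 5c 5c 5c 5c f3 2f) = f1fc

1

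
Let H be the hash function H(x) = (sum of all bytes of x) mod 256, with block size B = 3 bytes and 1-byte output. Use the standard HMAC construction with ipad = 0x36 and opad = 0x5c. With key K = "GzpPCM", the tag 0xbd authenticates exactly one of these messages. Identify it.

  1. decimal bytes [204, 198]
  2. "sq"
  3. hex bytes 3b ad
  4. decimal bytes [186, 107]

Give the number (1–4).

Key "GzpPCM" = 47 7a 70 50 43 4d is 6 bytes > B = 3, so hash it first: H(key) = 11, then zero-pad to 3 bytes: K' = 11 00 00.
K' ⊕ ipad = 27 36 36; K' ⊕ opad = 4d 5c 5c.
m1: inner = H(27 36 36 cc c6) = 25; tag = H(4d 5c 5c 25) = 2a
m2: inner = H(27 36 36 73 71) = 77; tag = H(4d 5c 5c 77) = 7c
m3: inner = H(27 36 36 3b ad) = 7b; tag = H(4d 5c 5c 7b) = 80
m4: inner = H(27 36 36 ba 6b) = b8; tag = H(4d 5c 5c b8) = bd ← matches

4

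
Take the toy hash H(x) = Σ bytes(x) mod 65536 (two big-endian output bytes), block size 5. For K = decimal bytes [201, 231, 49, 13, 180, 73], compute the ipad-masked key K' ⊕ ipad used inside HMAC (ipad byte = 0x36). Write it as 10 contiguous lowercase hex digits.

34dd363636

Key decimal bytes [201, 231, 49, 13, 180, 73] = c9 e7 31 0d b4 49 is 6 bytes > B = 5, so hash it first: H(key) = 02 eb, then zero-pad to 5 bytes: K' = 02 eb 00 00 00.
XOR each byte with 0x36: 02⊕36=34, eb⊕36=dd, 00⊕36=36, 00⊕36=36, 00⊕36=36.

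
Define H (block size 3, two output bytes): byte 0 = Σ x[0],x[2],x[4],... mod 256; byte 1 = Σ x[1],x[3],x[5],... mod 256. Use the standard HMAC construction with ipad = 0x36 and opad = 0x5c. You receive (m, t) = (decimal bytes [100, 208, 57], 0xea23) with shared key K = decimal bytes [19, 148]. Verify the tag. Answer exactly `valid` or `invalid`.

invalid

Key decimal bytes [19, 148] = 13 94 is 2 bytes ≤ B = 3; zero-pad to 3 bytes: K' = 13 94 00.
K' ⊕ ipad = 25 a2 36; K' ⊕ opad = 4f c8 5c.
Inner hash: even-index sum = 299 mod 256 = 43; odd-index sum = 319 mod 256 = 63 → 2b 3f.
Outer hash (recomputed tag): even-index sum = 234 mod 256 = 234; odd-index sum = 243 mod 256 = 243 → ea f3.
Recomputed tag = eaf3; claimed = ea23 → mismatch.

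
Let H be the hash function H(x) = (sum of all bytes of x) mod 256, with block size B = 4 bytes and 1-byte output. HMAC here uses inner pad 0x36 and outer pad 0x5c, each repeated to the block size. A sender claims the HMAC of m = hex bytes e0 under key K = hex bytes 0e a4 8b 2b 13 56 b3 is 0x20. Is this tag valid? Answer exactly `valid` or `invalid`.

valid

Key hex bytes 0e a4 8b 2b 13 56 b3 is 7 bytes > B = 4, so hash it first: H(key) = 84, then zero-pad to 4 bytes: K' = 84 00 00 00.
K' ⊕ ipad = b2 36 36 36; K' ⊕ opad = d8 5c 5c 5c.
Inner hash: sum = 178+54+54+54+224 = 564; mod 256 = 52 → 34.
Outer hash (recomputed tag): sum = 216+92+92+92+52 = 544; mod 256 = 32 → 20.
Recomputed tag = 20; claimed = 20 → match.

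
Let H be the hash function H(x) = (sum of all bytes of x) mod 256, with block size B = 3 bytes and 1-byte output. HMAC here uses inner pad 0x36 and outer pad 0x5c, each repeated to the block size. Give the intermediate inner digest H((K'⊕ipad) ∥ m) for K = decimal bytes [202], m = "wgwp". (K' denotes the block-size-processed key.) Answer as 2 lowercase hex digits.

Key decimal bytes [202] = ca is 1 byte ≤ B = 3; zero-pad to 3 bytes: K' = ca 00 00.
K' ⊕ ipad = fc 36 36.
Inner input = fc 36 36 ∥ 77 67 77 70.
Inner hash: sum = 252+54+54+119+103+119+112 = 813; mod 256 = 45 → 2d.

2d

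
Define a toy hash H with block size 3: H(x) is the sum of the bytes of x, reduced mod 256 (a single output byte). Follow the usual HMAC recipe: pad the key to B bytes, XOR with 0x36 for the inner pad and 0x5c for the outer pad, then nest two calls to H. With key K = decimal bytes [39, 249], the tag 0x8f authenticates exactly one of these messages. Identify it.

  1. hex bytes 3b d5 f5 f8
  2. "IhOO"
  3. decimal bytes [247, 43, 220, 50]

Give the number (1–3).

1

Key decimal bytes [39, 249] = 27 f9 is 2 bytes ≤ B = 3; zero-pad to 3 bytes: K' = 27 f9 00.
K' ⊕ ipad = 11 cf 36; K' ⊕ opad = 7b a5 5c.
m1: inner = H(11 cf 36 3b d5 f5 f8) = 13; tag = H(7b a5 5c 13) = 8f ← matches
m2: inner = H(11 cf 36 49 68 4f 4f) = 65; tag = H(7b a5 5c 65) = e1
m3: inner = H(11 cf 36 f7 2b dc 32) = 46; tag = H(7b a5 5c 46) = c2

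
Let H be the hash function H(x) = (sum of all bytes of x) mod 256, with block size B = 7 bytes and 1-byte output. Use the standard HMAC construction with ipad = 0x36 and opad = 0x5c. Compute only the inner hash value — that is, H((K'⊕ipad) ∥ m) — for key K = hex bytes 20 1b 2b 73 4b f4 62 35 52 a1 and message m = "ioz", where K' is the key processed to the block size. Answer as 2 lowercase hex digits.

2a

Key hex bytes 20 1b 2b 73 4b f4 62 35 52 a1 is 10 bytes > B = 7, so hash it first: H(key) = a2, then zero-pad to 7 bytes: K' = a2 00 00 00 00 00 00.
K' ⊕ ipad = 94 36 36 36 36 36 36.
Inner input = 94 36 36 36 36 36 36 ∥ 69 6f 7a.
Inner hash: sum = 148+54+54+54+54+54+54+105+111+122 = 810; mod 256 = 42 → 2a.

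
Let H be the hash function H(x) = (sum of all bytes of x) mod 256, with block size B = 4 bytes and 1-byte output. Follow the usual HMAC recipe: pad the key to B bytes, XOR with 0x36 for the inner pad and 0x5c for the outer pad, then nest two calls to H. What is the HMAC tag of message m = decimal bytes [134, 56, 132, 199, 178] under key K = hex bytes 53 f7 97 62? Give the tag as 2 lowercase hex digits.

Key hex bytes 53 f7 97 62 is exactly B = 4 bytes: K' = 53 f7 97 62.
K' ⊕ ipad = 65 c1 a1 54.  K' ⊕ opad = 0f ab cb 3e.
Inner input = (K'⊕ipad) ∥ m = 65 c1 a1 54 ∥ 86 38 84 c7 b2.
Inner hash: sum = 101+193+161+84+134+56+132+199+178 = 1238; mod 256 = 214 → d6.
Outer input = (K'⊕opad) ∥ inner = 0f ab cb 3e ∥ d6.
Outer hash (tag): sum = 15+171+203+62+214 = 665; mod 256 = 153 → 99.

99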